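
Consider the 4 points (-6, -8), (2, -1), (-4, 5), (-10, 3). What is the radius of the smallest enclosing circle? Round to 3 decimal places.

The minimum enclosing circle of a finite set is fixed by two of the points (as a diameter) or three (as a circumcircle).
The minimum enclosing circle is determined by three boundary points: (-6, -8), (2, -1), (-10, 3).
Their circumcentre is (-277/58, -77/58) with r² = 77405/1682.
The farthest remaining point (-4, 5) is at distance² 68357/1682 ≤ 77405/1682.
r = √(77405/1682) ≈ 6.784.

6.784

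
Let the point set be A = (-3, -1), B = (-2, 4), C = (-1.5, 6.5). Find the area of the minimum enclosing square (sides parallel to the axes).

The bounding box has width 1.5 and height 7.5.
An axis-aligned square enclosing the set must have side ≥ max(width, height).
So the minimum side is max(1.5, 7.5) = 7.5.
Area = 7.5² = 56.25.

56.25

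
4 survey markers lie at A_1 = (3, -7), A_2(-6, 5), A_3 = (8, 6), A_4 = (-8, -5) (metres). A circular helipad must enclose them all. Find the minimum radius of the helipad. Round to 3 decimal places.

A smallest enclosing disk is always determined by at most three of the input points on its boundary.
The farthest pair is A_3–A_4 with squared distance 377. The circle on this segment as diameter has centre (0, 0.5) and r² = 377/4 = 94.25.
Check A_1: distance² to centre = 65.25 ≤ 94.25, so it lies inside.
All remaining points lie in this disk, and no smaller disk contains both endpoints, so this is the minimum enclosing circle.
r = √(94.25) ≈ 9.708.

9.708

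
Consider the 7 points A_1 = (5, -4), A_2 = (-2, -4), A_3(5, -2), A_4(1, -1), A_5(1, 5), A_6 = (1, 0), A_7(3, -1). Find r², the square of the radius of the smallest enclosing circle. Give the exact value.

485/18

A smallest enclosing disk is always determined by at most three of the input points on its boundary.
The minimum enclosing circle is determined by three boundary points: A_1, A_2, A_5.
Their circumcentre is (1.5, -1/6) with r² = 485/18.
The farthest remaining point A_3 is at distance² 281/18 ≤ 485/18.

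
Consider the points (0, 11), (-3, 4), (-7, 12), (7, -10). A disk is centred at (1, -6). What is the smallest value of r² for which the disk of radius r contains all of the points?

388

The required radius is the distance from (1, -6) to the farthest point.
Squared distances: 290, 116, 388, 52.
Maximum is 388, attained at (-7, 12).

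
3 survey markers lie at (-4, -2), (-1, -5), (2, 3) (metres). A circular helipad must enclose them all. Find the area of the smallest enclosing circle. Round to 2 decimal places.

57.81

Call the three points A, B, C in the order given.
Side lengths²: AB² = 18, AC² = 61, BC² = 73.
Since BC² = 73 < 61 + 18 = 79, the triangle is acute, so the smallest enclosing circle is the circumcircle.
Circumcentre = (3/22, -19/22), r² = 4453/242.
Area = π·r² = π·4453/242 ≈ 57.81.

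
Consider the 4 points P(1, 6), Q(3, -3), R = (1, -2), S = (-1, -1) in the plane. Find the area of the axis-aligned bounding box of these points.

36

x ranges over [-1, 3], width 4.
y ranges over [-3, 6], height 9.
Area = 4 × 9 = 36.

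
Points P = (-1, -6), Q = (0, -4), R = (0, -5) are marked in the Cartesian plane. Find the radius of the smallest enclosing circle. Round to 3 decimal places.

Side lengths²: PQ² = 5, PR² = 2, QR² = 1.
Since PQ² = 5 ≥ 2 + 1 = 3, the angle opposite PQ is not acute, so the smallest enclosing circle has PQ as diameter.
Centre = midpoint of PQ = (-0.5, -5), r² = 5/4 = 1.25.
r = √(1.25) ≈ 1.118.

1.118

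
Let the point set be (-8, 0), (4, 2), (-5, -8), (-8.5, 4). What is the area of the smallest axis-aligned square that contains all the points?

156.25

The bounding box has width 12.5 and height 12.
An axis-aligned square enclosing the set must have side ≥ max(width, height).
So the minimum side is max(12.5, 12) = 12.5.
Area = 12.5² = 156.25.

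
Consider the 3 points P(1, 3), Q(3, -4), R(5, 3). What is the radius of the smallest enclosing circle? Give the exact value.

Side lengths²: PQ² = 53, PR² = 16, QR² = 53.
Since QR² = 53 < 53 + 16 = 69, the triangle is acute, so the smallest enclosing circle is the circumcircle.
Circumcentre = (3, -3/14), r² = 2809/196.
r = √(2809/196) = 53/14.

53/14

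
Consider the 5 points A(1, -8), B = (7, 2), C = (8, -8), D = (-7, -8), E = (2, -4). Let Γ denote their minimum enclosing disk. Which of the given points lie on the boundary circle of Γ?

B, C, D

By Welzl's lemma the MEC is supported by two points (diametrically opposite) or three points (on a circumcircle).
The minimum enclosing circle is determined by three boundary points: B, C, D.
Their circumcentre is (0.5, -3.7) with r² = 74.74.
The farthest remaining point A is at distance² 18.74 ≤ 74.74.
The points at distance exactly r from the centre are B, C, D — 3 points.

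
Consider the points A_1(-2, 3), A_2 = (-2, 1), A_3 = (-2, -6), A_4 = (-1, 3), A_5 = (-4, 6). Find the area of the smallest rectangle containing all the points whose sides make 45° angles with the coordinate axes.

In coordinates u = x + y, v = x − y the rectangle is axis-aligned; the map (x,y)→(u,v) scales areas by 2.
u-values: 1, -1, -8, 2, 2; range = 2 − (-8) = 10.
v-values: -5, -3, 4, -4, -10; range = 4 − (-10) = 14.
Area = (10 × 14) / 2 = 70.

70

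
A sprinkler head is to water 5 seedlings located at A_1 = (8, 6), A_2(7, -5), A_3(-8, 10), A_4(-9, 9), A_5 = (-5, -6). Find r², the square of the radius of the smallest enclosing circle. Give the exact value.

The minimum enclosing circle of a finite set is fixed by two of the points (as a diameter) or three (as a circumcircle).
The farthest pair is A_2–A_4 with squared distance 452. The circle on this segment as diameter has centre (-1, 2) and r² = 452/4 = 113.
Check A_1: distance² to centre = 97 ≤ 113, so it lies inside.
All remaining points lie in this disk, and no smaller disk contains both endpoints, so this is the minimum enclosing circle.

113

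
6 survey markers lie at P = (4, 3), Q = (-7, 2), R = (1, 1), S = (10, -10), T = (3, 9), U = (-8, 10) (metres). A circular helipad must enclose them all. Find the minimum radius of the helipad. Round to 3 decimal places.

13.454

A smallest enclosing disk is always determined by at most three of the input points on its boundary.
The farthest pair is S–U with squared distance 724. The circle on this segment as diameter has centre (1, 0) and r² = 724/4 = 181.
Check P: distance² to centre = 18 ≤ 181, so it lies inside.
All remaining points lie in this disk, and no smaller disk contains both endpoints, so this is the minimum enclosing circle.
r = √181 ≈ 13.454.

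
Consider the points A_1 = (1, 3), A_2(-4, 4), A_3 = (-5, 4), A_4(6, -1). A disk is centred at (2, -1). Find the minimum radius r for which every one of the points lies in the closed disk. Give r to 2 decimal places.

8.60

The required radius is the distance from (2, -1) to the farthest point.
Squared distances: 17, 61, 74, 16.
Maximum is 74, attained at A_3.
r = √74 ≈ 8.60.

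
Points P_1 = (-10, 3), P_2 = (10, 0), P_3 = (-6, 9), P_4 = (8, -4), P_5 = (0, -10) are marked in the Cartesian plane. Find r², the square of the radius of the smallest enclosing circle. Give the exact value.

107.0312

By Welzl's lemma the MEC is supported by two points (diametrically opposite) or three points (on a circumcircle).
The minimum enclosing circle is determined by three boundary points: P_2, P_3, P_5.
Their circumcentre is (-0.34, 0.34) with r² = 107.0312.
The farthest remaining point P_1 is at distance² 100.3912 ≤ 107.0312.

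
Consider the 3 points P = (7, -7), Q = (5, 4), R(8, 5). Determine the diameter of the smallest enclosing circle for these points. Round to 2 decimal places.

12.04

Side lengths²: PQ² = 125, PR² = 145, QR² = 10.
Since PR² = 145 ≥ 125 + 10 = 135, the angle opposite PR is not acute, so the smallest enclosing circle has PR as diameter.
Centre = midpoint of PR = (7.5, -1), r² = 145/4 = 36.25.
Diameter = 2r = 2√(36.25) ≈ 12.04.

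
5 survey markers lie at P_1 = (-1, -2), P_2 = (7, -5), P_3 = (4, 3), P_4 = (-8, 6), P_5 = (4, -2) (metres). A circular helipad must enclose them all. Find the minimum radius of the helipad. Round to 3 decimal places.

9.301

By Welzl's lemma the MEC is supported by two points (diametrically opposite) or three points (on a circumcircle).
The farthest pair is P_2–P_4 with squared distance 346. The circle on this segment as diameter has centre (-0.5, 0.5) and r² = 346/4 = 86.5.
Check P_1: distance² to centre = 6.5 ≤ 86.5, so it lies inside.
All remaining points lie in this disk, and no smaller disk contains both endpoints, so this is the minimum enclosing circle.
r = √(86.5) ≈ 9.301.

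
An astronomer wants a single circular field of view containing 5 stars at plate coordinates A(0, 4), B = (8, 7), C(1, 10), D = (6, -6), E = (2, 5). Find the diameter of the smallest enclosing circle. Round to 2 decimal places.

16.76

The minimum enclosing circle of a finite set is fixed by two of the points (as a diameter) or three (as a circumcircle).
The farthest pair is C–D with squared distance 281. The circle on this segment as diameter has centre (3.5, 2) and r² = 281/4 = 70.25.
Check A: distance² to centre = 16.25 ≤ 70.25, so it lies inside.
All remaining points lie in this disk, and no smaller disk contains both endpoints, so this is the minimum enclosing circle.
Diameter = 2r = 2√(70.25) ≈ 16.76.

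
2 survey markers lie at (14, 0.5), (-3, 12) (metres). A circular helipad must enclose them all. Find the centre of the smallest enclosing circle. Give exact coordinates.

(5.5, 6.25)

The smallest circle enclosing two points has them as diameter endpoints.
Centre = midpoint = (5.5, 6.25); r² = |(14, 0.5)−(-3, 12)|²/4 = 421.25/4 = 105.3125.
Centre = (5.5, 6.25).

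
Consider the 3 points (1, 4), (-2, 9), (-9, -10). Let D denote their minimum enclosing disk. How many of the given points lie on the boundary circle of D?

Call the three points A, B, C in the order given.
Side lengths²: AB² = 34, AC² = 296, BC² = 410.
Since BC² = 410 ≥ 296 + 34 = 330, the angle opposite BC is not acute, so the smallest enclosing circle has BC as diameter.
Centre = midpoint of BC = (-5.5, -0.5), r² = 410/4 = 102.5.
The points at distance exactly r from the centre are (-2, 9), (-9, -10) — 2 points.

2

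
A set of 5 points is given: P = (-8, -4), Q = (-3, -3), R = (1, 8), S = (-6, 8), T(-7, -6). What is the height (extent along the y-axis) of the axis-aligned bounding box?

max y = 8, min y = -6, so height = 14.

14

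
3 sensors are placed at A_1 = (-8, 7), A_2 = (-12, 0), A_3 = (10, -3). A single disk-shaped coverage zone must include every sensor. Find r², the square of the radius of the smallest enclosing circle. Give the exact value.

123.25

Side lengths²: A_1A_2² = 65, A_1A_3² = 424, A_2A_3² = 493.
Since A_2A_3² = 493 ≥ 424 + 65 = 489, the angle opposite A_2A_3 is not acute, so the smallest enclosing circle has A_2A_3 as diameter.
Centre = midpoint of A_2A_3 = (-1, -1.5), r² = 493/4 = 123.25.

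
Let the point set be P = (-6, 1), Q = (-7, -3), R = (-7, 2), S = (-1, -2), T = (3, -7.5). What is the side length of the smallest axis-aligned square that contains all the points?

The bounding box has width 10 and height 9.5.
An axis-aligned square enclosing the set must have side ≥ max(width, height).
So the minimum side is max(10, 9.5) = 10.

10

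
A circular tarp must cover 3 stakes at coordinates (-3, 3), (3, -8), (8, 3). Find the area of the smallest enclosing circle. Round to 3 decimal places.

Call the three points A, B, C in the order given.
Side lengths²: AB² = 157, AC² = 121, BC² = 146.
Since AB² = 157 < 146 + 121 = 267, the triangle is acute, so the smallest enclosing circle is the circumcircle.
Circumcentre = (2.5, -25/22), r² = 11461/242.
Area = π·r² = π·11461/242 ≈ 148.784.

148.784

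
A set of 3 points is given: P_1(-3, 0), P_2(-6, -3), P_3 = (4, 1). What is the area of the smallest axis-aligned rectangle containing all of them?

x ranges over [-6, 4], width 10.
y ranges over [-3, 1], height 4.
Area = 10 × 4 = 40.

40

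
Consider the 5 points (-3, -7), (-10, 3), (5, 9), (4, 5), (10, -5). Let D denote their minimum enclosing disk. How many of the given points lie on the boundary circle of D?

3

A smallest enclosing disk is always determined by at most three of the input points on its boundary.
The minimum enclosing circle is determined by three boundary points: (-10, 3), (5, 9), (10, -5).
Their circumcentre is (0.15, -0.625) with r² = 116.163125.
The farthest remaining point (-3, -7) is at distance² 50.563125 ≤ 116.163125.
The points at distance exactly r from the centre are (-10, 3), (5, 9), (10, -5) — 3 points.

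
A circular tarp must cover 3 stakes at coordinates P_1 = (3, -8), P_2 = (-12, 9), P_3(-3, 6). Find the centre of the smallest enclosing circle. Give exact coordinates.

(-4.5, 0.5)

Side lengths²: P_1P_2² = 514, P_1P_3² = 232, P_2P_3² = 90.
Since P_1P_2² = 514 ≥ 232 + 90 = 322, the angle opposite P_1P_2 is not acute, so the smallest enclosing circle has P_1P_2 as diameter.
Centre = midpoint of P_1P_2 = (-4.5, 0.5), r² = 514/4 = 128.5.
Centre = (-4.5, 0.5).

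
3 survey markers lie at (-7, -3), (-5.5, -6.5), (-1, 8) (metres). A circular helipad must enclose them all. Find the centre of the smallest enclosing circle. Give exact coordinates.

Call the three points A, B, C in the order given.
Side lengths²: AB² = 14.5, AC² = 157, BC² = 230.5.
Since BC² = 230.5 ≥ 157 + 14.5 = 171.5, the angle opposite BC is not acute, so the smallest enclosing circle has BC as diameter.
Centre = midpoint of BC = (-3.25, 0.75), r² = 230.5/4 = 57.625.
Centre = (-3.25, 0.75).

(-3.25, 0.75)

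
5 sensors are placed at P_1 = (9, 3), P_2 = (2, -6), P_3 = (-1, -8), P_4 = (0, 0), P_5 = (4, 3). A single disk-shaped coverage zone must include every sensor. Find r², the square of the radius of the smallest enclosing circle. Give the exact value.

55.25

The farthest pair is P_1–P_3 with squared distance 221. The circle on this segment as diameter has centre (4, -2.5) and r² = 221/4 = 55.25.
Check P_2: distance² to centre = 16.25 ≤ 55.25, so it lies inside.
All remaining points lie in this disk, and no smaller disk contains both endpoints, so this is the minimum enclosing circle.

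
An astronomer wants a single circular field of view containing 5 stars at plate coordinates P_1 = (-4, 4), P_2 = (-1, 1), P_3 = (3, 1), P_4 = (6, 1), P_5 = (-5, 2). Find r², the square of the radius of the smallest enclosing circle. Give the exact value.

30.5

The minimum enclosing circle of a finite set is fixed by two of the points (as a diameter) or three (as a circumcircle).
The farthest pair is P_4–P_5 with squared distance 122. The circle on this segment as diameter has centre (0.5, 1.5) and r² = 122/4 = 30.5.
Check P_1: distance² to centre = 26.5 ≤ 30.5, so it lies inside.
All remaining points lie in this disk, and no smaller disk contains both endpoints, so this is the minimum enclosing circle.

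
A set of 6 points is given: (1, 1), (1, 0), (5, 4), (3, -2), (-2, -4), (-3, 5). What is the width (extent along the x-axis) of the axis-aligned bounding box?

8

max x = 5, min x = -3, so width = 8.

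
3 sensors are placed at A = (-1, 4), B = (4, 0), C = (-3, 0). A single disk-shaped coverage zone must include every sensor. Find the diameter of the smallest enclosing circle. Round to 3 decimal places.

7.159

Side lengths²: AB² = 41, AC² = 20, BC² = 49.
Since BC² = 49 < 41 + 20 = 61, the triangle is acute, so the smallest enclosing circle is the circumcircle.
Circumcentre = (0.5, 0.75), r² = 12.8125.
Diameter = 2r = 2√(12.8125) ≈ 7.159.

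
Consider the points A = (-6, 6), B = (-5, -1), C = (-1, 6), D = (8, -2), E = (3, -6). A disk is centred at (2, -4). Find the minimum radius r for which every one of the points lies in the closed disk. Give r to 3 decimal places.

12.806

The required radius is the distance from (2, -4) to the farthest point.
Squared distances: 164, 58, 109, 40, 5.
Maximum is 164, attained at A.
r = √164 ≈ 12.806.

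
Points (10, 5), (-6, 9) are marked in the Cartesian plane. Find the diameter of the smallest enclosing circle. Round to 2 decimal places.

The smallest circle enclosing two points has them as diameter endpoints.
Centre = midpoint = (2, 7); r² = |(10, 5)−(-6, 9)|²/4 = 272/4 = 68.
Diameter = 2r = 2√68 ≈ 16.49.

16.49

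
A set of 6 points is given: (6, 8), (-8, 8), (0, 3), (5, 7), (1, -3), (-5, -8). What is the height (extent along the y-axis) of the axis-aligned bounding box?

max y = 8, min y = -8, so height = 16.

16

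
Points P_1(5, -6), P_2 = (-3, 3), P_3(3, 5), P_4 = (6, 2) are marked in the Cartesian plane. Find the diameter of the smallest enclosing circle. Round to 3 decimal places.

12.164

By Welzl's lemma the MEC is supported by two points (diametrically opposite) or three points (on a circumcircle).
The minimum enclosing circle is determined by three boundary points: P_1, P_2, P_3.
Their circumcentre is (23/14, -13/14) with r² = 3625/98.
The farthest remaining point P_4 is at distance² 2701/98 ≤ 3625/98.
Diameter = 2r = 2√(3625/98) ≈ 12.164.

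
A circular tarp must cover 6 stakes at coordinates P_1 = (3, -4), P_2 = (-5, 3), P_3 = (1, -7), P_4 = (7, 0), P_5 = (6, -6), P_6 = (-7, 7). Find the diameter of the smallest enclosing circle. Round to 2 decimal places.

A smallest enclosing disk is always determined by at most three of the input points on its boundary.
The farthest pair is P_5–P_6 with squared distance 338. The circle on this segment as diameter has centre (-0.5, 0.5) and r² = 338/4 = 84.5.
Check P_1: distance² to centre = 32.5 ≤ 84.5, so it lies inside.
All remaining points lie in this disk, and no smaller disk contains both endpoints, so this is the minimum enclosing circle.
Diameter = 2r = 2√(84.5) ≈ 18.38.

18.38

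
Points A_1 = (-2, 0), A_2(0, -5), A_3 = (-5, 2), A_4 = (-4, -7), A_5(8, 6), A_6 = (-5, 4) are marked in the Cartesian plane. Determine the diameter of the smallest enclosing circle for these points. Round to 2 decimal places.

By Welzl's lemma the MEC is supported by two points (diametrically opposite) or three points (on a circumcircle).
The farthest pair is A_4–A_5 with squared distance 313. The circle on this segment as diameter has centre (2, -0.5) and r² = 313/4 = 78.25.
Check A_1: distance² to centre = 16.25 ≤ 78.25, so it lies inside.
All remaining points lie in this disk, and no smaller disk contains both endpoints, so this is the minimum enclosing circle.
Diameter = 2r = 2√(78.25) ≈ 17.69.

17.69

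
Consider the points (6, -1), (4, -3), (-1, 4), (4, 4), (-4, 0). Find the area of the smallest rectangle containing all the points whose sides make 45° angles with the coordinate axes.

In coordinates u = x + y, v = x − y the rectangle is axis-aligned; the map (x,y)→(u,v) scales areas by 2.
u-values: 5, 1, 3, 8, -4; range = 8 − (-4) = 12.
v-values: 7, 7, -5, 0, -4; range = 7 − (-5) = 12.
Area = (12 × 12) / 2 = 72.

72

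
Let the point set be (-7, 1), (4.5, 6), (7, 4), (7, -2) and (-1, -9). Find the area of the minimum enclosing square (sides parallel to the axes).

The bounding box has width 14 and height 15.
An axis-aligned square enclosing the set must have side ≥ max(width, height).
So the minimum side is max(14, 15) = 15.
Area = 15² = 225.

225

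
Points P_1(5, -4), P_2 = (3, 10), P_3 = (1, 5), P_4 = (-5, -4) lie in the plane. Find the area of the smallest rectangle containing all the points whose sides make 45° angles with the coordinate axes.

176

In coordinates u = x + y, v = x − y the rectangle is axis-aligned; the map (x,y)→(u,v) scales areas by 2.
u-values: 1, 13, 6, -9; range = 13 − (-9) = 22.
v-values: 9, -7, -4, -1; range = 9 − (-7) = 16.
Area = (22 × 16) / 2 = 176.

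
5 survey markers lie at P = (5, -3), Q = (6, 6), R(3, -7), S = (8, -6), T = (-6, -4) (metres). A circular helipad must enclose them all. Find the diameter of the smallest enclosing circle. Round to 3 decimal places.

16.387

A smallest enclosing disk is always determined by at most three of the input points on its boundary.
The minimum enclosing circle is determined by three boundary points: Q, S, T.
Their circumcentre is (65/41, -37/41) with r² = 112850/1681.
The farthest remaining point R is at distance² 65864/1681 ≤ 112850/1681.
Diameter = 2r = 2√(112850/1681) ≈ 16.387.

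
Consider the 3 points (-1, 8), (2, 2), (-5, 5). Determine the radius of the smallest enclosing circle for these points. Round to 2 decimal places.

3.87

Call the three points A, B, C in the order given.
Side lengths²: AB² = 45, AC² = 25, BC² = 58.
Since BC² = 58 < 45 + 25 = 70, the triangle is acute, so the smallest enclosing circle is the circumcircle.
Circumcentre = (-27/22, 91/22), r² = 3625/242.
r = √(3625/242) ≈ 3.87.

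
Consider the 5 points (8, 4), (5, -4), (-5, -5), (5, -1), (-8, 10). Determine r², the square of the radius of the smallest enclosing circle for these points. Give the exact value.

91.25

The minimum enclosing circle of a finite set is fixed by two of the points (as a diameter) or three (as a circumcircle).
The farthest pair is (5, -4)–(-8, 10) with squared distance 365. The circle on this segment as diameter has centre (-1.5, 3) and r² = 365/4 = 91.25.
Check (8, 4): distance² to centre = 91.25 ≤ 91.25, so it lies inside.
All remaining points lie in this disk, and no smaller disk contains both endpoints, so this is the minimum enclosing circle.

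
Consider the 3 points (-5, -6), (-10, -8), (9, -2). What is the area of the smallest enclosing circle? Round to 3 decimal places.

311.803

Call the three points A, B, C in the order given.
Side lengths²: AB² = 29, AC² = 212, BC² = 397.
Since BC² = 397 ≥ 212 + 29 = 241, the angle opposite BC is not acute, so the smallest enclosing circle has BC as diameter.
Centre = midpoint of BC = (-0.5, -5), r² = 397/4 = 99.25.
Area = π·r² = π·99.25 ≈ 311.803.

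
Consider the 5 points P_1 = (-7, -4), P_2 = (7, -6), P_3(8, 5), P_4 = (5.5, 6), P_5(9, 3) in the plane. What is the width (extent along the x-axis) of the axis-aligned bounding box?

max x = 9, min x = -7, so width = 16.

16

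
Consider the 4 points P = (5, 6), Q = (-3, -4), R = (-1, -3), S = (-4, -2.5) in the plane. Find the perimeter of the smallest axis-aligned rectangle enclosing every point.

38

Width = max x − min x = 5 − (-4) = 9.
Height = max y − min y = 6 − (-4) = 10.
Perimeter = 2(9 + 10) = 38.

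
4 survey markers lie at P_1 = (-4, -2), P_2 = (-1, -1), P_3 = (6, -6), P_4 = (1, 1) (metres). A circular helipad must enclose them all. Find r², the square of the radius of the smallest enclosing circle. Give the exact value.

The minimum enclosing circle of a finite set is fixed by two of the points (as a diameter) or three (as a circumcircle).
The farthest pair is P_1–P_3 with squared distance 116. The circle on this segment as diameter has centre (1, -4) and r² = 116/4 = 29.
Check P_2: distance² to centre = 13 ≤ 29, so it lies inside.
All remaining points lie in this disk, and no smaller disk contains both endpoints, so this is the minimum enclosing circle.

29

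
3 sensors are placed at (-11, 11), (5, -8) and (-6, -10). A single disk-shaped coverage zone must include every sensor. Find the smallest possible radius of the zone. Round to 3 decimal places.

12.420

Call the three points A, B, C in the order given.
Side lengths²: AB² = 617, AC² = 466, BC² = 125.
Since AB² = 617 ≥ 466 + 125 = 591, the angle opposite AB is not acute, so the smallest enclosing circle has AB as diameter.
Centre = midpoint of AB = (-3, 1.5), r² = 617/4 = 154.25.
r = √(154.25) ≈ 12.420.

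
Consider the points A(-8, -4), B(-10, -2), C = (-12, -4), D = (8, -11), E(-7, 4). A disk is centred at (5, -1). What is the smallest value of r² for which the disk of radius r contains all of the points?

298

The required radius is the distance from (5, -1) to the farthest point.
Squared distances: 178, 226, 298, 109, 169.
Maximum is 298, attained at C.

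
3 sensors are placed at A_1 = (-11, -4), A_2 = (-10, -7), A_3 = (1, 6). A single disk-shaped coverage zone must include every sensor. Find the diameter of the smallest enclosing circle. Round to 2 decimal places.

Side lengths²: A_1A_2² = 10, A_1A_3² = 244, A_2A_3² = 290.
Since A_2A_3² = 290 ≥ 244 + 10 = 254, the angle opposite A_2A_3 is not acute, so the smallest enclosing circle has A_2A_3 as diameter.
Centre = midpoint of A_2A_3 = (-4.5, -0.5), r² = 290/4 = 72.5.
Diameter = 2r = 2√(72.5) ≈ 17.03.

17.03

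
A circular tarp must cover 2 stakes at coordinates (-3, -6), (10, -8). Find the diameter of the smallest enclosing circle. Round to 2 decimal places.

The smallest circle enclosing two points has them as diameter endpoints.
Centre = midpoint = (3.5, -7); r² = |(-3, -6)−(10, -8)|²/4 = 173/4 = 43.25.
Diameter = 2r = 2√(43.25) ≈ 13.15.

13.15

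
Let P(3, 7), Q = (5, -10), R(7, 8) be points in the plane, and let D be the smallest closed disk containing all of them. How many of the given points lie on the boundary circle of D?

2

Side lengths²: PQ² = 293, PR² = 17, QR² = 328.
Since QR² = 328 ≥ 293 + 17 = 310, the angle opposite QR is not acute, so the smallest enclosing circle has QR as diameter.
Centre = midpoint of QR = (6, -1), r² = 328/4 = 82.
The points at distance exactly r from the centre are Q, R — 2 points.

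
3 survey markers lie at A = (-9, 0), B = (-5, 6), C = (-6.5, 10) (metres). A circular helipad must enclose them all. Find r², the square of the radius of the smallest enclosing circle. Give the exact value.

Side lengths²: AB² = 52, AC² = 106.25, BC² = 18.25.
Since AC² = 106.25 ≥ 52 + 18.25 = 70.25, the angle opposite AC is not acute, so the smallest enclosing circle has AC as diameter.
Centre = midpoint of AC = (-7.75, 5), r² = 106.25/4 = 26.5625.

26.5625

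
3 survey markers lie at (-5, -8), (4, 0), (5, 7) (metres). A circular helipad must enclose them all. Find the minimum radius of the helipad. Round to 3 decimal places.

9.014

Call the three points A, B, C in the order given.
Side lengths²: AB² = 145, AC² = 325, BC² = 50.
Since AC² = 325 ≥ 145 + 50 = 195, the angle opposite AC is not acute, so the smallest enclosing circle has AC as diameter.
Centre = midpoint of AC = (0, -0.5), r² = 325/4 = 81.25.
r = √(81.25) ≈ 9.014.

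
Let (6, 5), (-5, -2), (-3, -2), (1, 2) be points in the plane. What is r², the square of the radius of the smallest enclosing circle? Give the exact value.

By Welzl's lemma the MEC is supported by two points (diametrically opposite) or three points (on a circumcircle).
The farthest pair is (6, 5)–(-5, -2) with squared distance 170. The circle on this segment as diameter has centre (0.5, 1.5) and r² = 170/4 = 42.5.
Check (-3, -2): distance² to centre = 24.5 ≤ 42.5, so it lies inside.
All remaining points lie in this disk, and no smaller disk contains both endpoints, so this is the minimum enclosing circle.

42.5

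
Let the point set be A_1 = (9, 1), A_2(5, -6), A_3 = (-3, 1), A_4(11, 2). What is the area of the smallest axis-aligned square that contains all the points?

196

The bounding box has width 14 and height 8.
An axis-aligned square enclosing the set must have side ≥ max(width, height).
So the minimum side is max(14, 8) = 14.
Area = 14² = 196.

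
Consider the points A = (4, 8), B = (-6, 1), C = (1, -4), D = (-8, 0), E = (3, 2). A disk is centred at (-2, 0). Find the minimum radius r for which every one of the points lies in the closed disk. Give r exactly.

10

The required radius is the distance from (-2, 0) to the farthest point.
Squared distances: 100, 17, 25, 36, 29.
Maximum is 100, attained at A.
r = √100 = 10.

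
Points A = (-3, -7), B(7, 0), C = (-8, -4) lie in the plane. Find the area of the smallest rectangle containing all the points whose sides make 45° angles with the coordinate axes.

104.5

In coordinates u = x + y, v = x − y the rectangle is axis-aligned; the map (x,y)→(u,v) scales areas by 2.
u-values: -10, 7, -12; range = 7 − (-12) = 19.
v-values: 4, 7, -4; range = 7 − (-4) = 11.
Area = (19 × 11) / 2 = 104.5.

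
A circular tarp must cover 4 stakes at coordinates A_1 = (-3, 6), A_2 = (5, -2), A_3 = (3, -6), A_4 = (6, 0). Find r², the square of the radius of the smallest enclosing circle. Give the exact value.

45

The minimum enclosing circle of a finite set is fixed by two of the points (as a diameter) or three (as a circumcircle).
The farthest pair is A_1–A_3 with squared distance 180. The circle on this segment as diameter has centre (0, 0) and r² = 180/4 = 45.
Check A_2: distance² to centre = 29 ≤ 45, so it lies inside.
All remaining points lie in this disk, and no smaller disk contains both endpoints, so this is the minimum enclosing circle.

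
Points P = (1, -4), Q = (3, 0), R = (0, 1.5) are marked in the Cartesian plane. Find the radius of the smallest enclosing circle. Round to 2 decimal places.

2.80

Side lengths²: PQ² = 20, PR² = 31.25, QR² = 11.25.
Since PR² = 31.25 ≥ 20 + 11.25 = 31.25, the angle opposite PR is not acute, so the smallest enclosing circle has PR as diameter.
Centre = midpoint of PR = (0.5, -1.25), r² = 31.25/4 = 7.8125.
r = √(7.8125) ≈ 2.80.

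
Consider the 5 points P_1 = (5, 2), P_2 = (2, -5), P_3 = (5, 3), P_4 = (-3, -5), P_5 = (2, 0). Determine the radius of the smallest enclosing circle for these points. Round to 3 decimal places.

5.657

By Welzl's lemma the MEC is supported by two points (diametrically opposite) or three points (on a circumcircle).
The farthest pair is P_3–P_4 with squared distance 128. The circle on this segment as diameter has centre (1, -1) and r² = 128/4 = 32.
Check P_1: distance² to centre = 25 ≤ 32, so it lies inside.
All remaining points lie in this disk, and no smaller disk contains both endpoints, so this is the minimum enclosing circle.
r = √32 ≈ 5.657.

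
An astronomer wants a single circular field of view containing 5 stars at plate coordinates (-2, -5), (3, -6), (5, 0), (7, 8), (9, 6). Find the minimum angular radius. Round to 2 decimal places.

7.91

By Welzl's lemma the MEC is supported by two points (diametrically opposite) or three points (on a circumcircle).
The farthest pair is (-2, -5)–(7, 8) with squared distance 250. The circle on this segment as diameter has centre (2.5, 1.5) and r² = 250/4 = 62.5.
Check (3, -6): distance² to centre = 56.5 ≤ 62.5, so it lies inside.
All remaining points lie in this disk, and no smaller disk contains both endpoints, so this is the minimum enclosing circle.
r = √(62.5) ≈ 7.91.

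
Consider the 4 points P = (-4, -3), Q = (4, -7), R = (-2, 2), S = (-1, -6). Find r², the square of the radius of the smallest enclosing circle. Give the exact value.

The farthest pair is Q–R with squared distance 117. The circle on this segment as diameter has centre (1, -2.5) and r² = 117/4 = 29.25.
Check P: distance² to centre = 25.25 ≤ 29.25, so it lies inside.
All remaining points lie in this disk, and no smaller disk contains both endpoints, so this is the minimum enclosing circle.

29.25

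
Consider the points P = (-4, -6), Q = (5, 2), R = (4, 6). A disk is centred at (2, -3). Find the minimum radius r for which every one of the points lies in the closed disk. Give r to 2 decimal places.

The required radius is the distance from (2, -3) to the farthest point.
Squared distances: 45, 34, 85.
Maximum is 85, attained at R.
r = √85 ≈ 9.22.

9.22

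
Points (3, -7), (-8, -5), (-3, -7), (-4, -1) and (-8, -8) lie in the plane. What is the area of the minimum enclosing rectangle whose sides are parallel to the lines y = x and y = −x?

In coordinates u = x + y, v = x − y the rectangle is axis-aligned; the map (x,y)→(u,v) scales areas by 2.
u-values: -4, -13, -10, -5, -16; range = -4 − (-16) = 12.
v-values: 10, -3, 4, -3, 0; range = 10 − (-3) = 13.
Area = (12 × 13) / 2 = 78.

78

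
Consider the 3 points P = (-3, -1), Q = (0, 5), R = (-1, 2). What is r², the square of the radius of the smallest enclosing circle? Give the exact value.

11.25

Side lengths²: PQ² = 45, PR² = 13, QR² = 10.
Since PQ² = 45 ≥ 13 + 10 = 23, the angle opposite PQ is not acute, so the smallest enclosing circle has PQ as diameter.
Centre = midpoint of PQ = (-1.5, 2), r² = 45/4 = 11.25.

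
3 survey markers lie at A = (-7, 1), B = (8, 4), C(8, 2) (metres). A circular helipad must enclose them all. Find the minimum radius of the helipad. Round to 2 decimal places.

Side lengths²: AB² = 234, AC² = 226, BC² = 4.
Since AB² = 234 ≥ 226 + 4 = 230, the angle opposite AB is not acute, so the smallest enclosing circle has AB as diameter.
Centre = midpoint of AB = (0.5, 2.5), r² = 234/4 = 58.5.
r = √(58.5) ≈ 7.65.

7.65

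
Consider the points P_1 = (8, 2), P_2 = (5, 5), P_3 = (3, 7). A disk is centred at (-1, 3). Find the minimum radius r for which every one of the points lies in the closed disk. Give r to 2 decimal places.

The required radius is the distance from (-1, 3) to the farthest point.
Squared distances: 82, 40, 32.
Maximum is 82, attained at P_1.
r = √82 ≈ 9.06.

9.06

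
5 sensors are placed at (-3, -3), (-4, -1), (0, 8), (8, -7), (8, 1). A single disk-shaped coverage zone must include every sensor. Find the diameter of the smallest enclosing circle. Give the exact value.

17

By Welzl's lemma the MEC is supported by two points (diametrically opposite) or three points (on a circumcircle).
The farthest pair is (0, 8)–(8, -7) with squared distance 289. The circle on this segment as diameter has centre (4, 0.5) and r² = 289/4 = 72.25.
Check (-3, -3): distance² to centre = 61.25 ≤ 72.25, so it lies inside.
All remaining points lie in this disk, and no smaller disk contains both endpoints, so this is the minimum enclosing circle.
Diameter = 2r = 2√(72.25) = 17.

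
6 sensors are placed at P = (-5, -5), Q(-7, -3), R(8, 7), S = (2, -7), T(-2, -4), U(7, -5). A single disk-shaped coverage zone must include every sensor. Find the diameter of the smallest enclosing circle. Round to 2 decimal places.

The minimum enclosing circle of a finite set is fixed by two of the points (as a diameter) or three (as a circumcircle).
The minimum enclosing circle is determined by three boundary points: Q, R, U.
Their circumcentre is (27/34, 53/34) with r² = 47125/578.
The farthest remaining point P is at distance² 44269/578 ≤ 47125/578.
Diameter = 2r = 2√(47125/578) ≈ 18.06.

18.06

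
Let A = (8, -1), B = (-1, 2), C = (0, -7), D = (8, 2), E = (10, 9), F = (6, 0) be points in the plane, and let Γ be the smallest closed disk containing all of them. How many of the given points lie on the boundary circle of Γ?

2

By Welzl's lemma the MEC is supported by two points (diametrically opposite) or three points (on a circumcircle).
The farthest pair is C–E with squared distance 356. The circle on this segment as diameter has centre (5, 1) and r² = 356/4 = 89.
Check A: distance² to centre = 13 ≤ 89, so it lies inside.
All remaining points lie in this disk, and no smaller disk contains both endpoints, so this is the minimum enclosing circle.
The points at distance exactly r from the centre are C, E — 2 points.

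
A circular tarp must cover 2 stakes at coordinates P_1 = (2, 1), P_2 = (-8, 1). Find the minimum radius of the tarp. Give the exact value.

5

The smallest circle enclosing two points has them as diameter endpoints.
Centre = midpoint = (-3, 1); r² = |P_1P_2|²/4 = 100/4 = 25.
r = √25 = 5.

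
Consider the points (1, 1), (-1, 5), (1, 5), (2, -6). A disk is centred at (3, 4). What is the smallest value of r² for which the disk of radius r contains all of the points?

The required radius is the distance from (3, 4) to the farthest point.
Squared distances: 13, 17, 5, 101.
Maximum is 101, attained at (2, -6).

101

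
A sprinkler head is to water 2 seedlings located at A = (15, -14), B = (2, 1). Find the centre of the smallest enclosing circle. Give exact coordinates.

The smallest circle enclosing two points has them as diameter endpoints.
Centre = midpoint = (8.5, -6.5); r² = |AB|²/4 = 394/4 = 98.5.
Centre = (8.5, -6.5).

(8.5, -6.5)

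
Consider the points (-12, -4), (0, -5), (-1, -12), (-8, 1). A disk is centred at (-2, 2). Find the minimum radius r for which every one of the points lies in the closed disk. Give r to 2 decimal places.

14.04

The required radius is the distance from (-2, 2) to the farthest point.
Squared distances: 136, 53, 197, 37.
Maximum is 197, attained at (-1, -12).
r = √197 ≈ 14.04.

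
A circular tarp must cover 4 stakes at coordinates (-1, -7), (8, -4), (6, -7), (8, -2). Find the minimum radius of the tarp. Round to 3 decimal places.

5.148

A smallest enclosing disk is always determined by at most three of the input points on its boundary.
The farthest pair is (-1, -7)–(8, -2) with squared distance 106. The circle on this segment as diameter has centre (3.5, -4.5) and r² = 106/4 = 26.5.
Check (8, -4): distance² to centre = 20.5 ≤ 26.5, so it lies inside.
All remaining points lie in this disk, and no smaller disk contains both endpoints, so this is the minimum enclosing circle.
r = √(26.5) ≈ 5.148.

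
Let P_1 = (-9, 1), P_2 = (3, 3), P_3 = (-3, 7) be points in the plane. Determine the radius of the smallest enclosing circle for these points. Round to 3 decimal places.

6.083

Side lengths²: P_1P_2² = 148, P_1P_3² = 72, P_2P_3² = 52.
Since P_1P_2² = 148 ≥ 72 + 52 = 124, the angle opposite P_1P_2 is not acute, so the smallest enclosing circle has P_1P_2 as diameter.
Centre = midpoint of P_1P_2 = (-3, 2), r² = 148/4 = 37.
r = √37 ≈ 6.083.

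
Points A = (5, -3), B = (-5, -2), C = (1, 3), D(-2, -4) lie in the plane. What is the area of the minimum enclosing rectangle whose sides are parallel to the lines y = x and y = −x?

60.5

In coordinates u = x + y, v = x − y the rectangle is axis-aligned; the map (x,y)→(u,v) scales areas by 2.
u-values: 2, -7, 4, -6; range = 4 − (-7) = 11.
v-values: 8, -3, -2, 2; range = 8 − (-3) = 11.
Area = (11 × 11) / 2 = 60.5.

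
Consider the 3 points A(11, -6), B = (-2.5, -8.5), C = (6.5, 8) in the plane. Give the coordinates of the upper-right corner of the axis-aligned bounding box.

x-range [-2.5, 11], y-range [-8.5, 8].
The upper-right corner is (11, 8).

(11, 8)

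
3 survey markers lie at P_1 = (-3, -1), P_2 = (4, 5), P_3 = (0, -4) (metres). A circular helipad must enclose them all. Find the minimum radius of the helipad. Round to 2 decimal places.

Side lengths²: P_1P_2² = 85, P_1P_3² = 18, P_2P_3² = 97.
Since P_2P_3² = 97 < 85 + 18 = 103, the triangle is acute, so the smallest enclosing circle is the circumcircle.
Circumcentre = (43/26, 17/26), r² = 8245/338.
r = √(8245/338) ≈ 4.94.

4.94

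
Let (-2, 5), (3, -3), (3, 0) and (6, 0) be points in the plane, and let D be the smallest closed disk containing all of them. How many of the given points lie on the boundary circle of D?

The minimum enclosing circle is determined by three boundary points: (-2, 5), (3, -3), (6, 0).
Their circumcentre is (37/26, 41/26) with r² = 7921/338.
The farthest remaining point (3, 0) is at distance² 1681/338 ≤ 7921/338.
The points at distance exactly r from the centre are (-2, 5), (3, -3), (6, 0) — 3 points.

3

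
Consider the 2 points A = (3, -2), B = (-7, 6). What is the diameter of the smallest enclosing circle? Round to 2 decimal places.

The smallest circle enclosing two points has them as diameter endpoints.
Centre = midpoint = (-2, 2); r² = |AB|²/4 = 164/4 = 41.
Diameter = 2r = 2√41 ≈ 12.81.

12.81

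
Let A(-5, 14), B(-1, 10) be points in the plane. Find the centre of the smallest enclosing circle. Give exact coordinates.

(-3, 12)

The smallest circle enclosing two points has them as diameter endpoints.
Centre = midpoint = (-3, 12); r² = |AB|²/4 = 32/4 = 8.
Centre = (-3, 12).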